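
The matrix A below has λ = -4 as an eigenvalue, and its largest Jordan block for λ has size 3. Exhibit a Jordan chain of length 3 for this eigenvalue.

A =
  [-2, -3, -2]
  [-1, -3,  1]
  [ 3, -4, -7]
A Jordan chain for λ = -4 of length 3:
v_1 = (1, 0, 1)ᵀ
v_2 = (2, -1, 3)ᵀ
v_3 = (1, 0, 0)ᵀ

Let N = A − (-4)·I. We want v_3 with N^3 v_3 = 0 but N^2 v_3 ≠ 0; then v_{j-1} := N · v_j for j = 3, …, 2.

Pick v_3 = (1, 0, 0)ᵀ.
Then v_2 = N · v_3 = (2, -1, 3)ᵀ.
Then v_1 = N · v_2 = (1, 0, 1)ᵀ.

Sanity check: (A − (-4)·I) v_1 = (0, 0, 0)ᵀ = 0. ✓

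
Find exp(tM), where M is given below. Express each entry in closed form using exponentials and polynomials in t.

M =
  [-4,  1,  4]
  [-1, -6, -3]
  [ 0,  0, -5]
e^{tM} =
  [t*exp(-5*t) + exp(-5*t), t*exp(-5*t), t^2*exp(-5*t)/2 + 4*t*exp(-5*t)]
  [-t*exp(-5*t), -t*exp(-5*t) + exp(-5*t), -t^2*exp(-5*t)/2 - 3*t*exp(-5*t)]
  [0, 0, exp(-5*t)]

Strategy: write M = P · J · P⁻¹ where J is a Jordan canonical form, so e^{tM} = P · e^{tJ} · P⁻¹, and e^{tJ} can be computed block-by-block.

M has Jordan form
J =
  [-5,  1,  0]
  [ 0, -5,  1]
  [ 0,  0, -5]
(up to reordering of blocks).

Per-block formulas:
  For a 3×3 Jordan block J_3(-5): exp(t · J_3(-5)) = e^(-5t)·(I + t·N + (t^2/2)·N^2), where N is the 3×3 nilpotent shift.

After assembling e^{tJ} and conjugating by P, we get:

e^{tM} =
  [t*exp(-5*t) + exp(-5*t), t*exp(-5*t), t^2*exp(-5*t)/2 + 4*t*exp(-5*t)]
  [-t*exp(-5*t), -t*exp(-5*t) + exp(-5*t), -t^2*exp(-5*t)/2 - 3*t*exp(-5*t)]
  [0, 0, exp(-5*t)]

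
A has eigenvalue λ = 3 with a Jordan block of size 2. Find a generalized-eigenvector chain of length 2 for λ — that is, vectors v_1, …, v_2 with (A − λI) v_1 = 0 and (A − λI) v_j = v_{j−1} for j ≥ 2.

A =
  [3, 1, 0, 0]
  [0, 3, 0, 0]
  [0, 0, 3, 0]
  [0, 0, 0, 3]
A Jordan chain for λ = 3 of length 2:
v_1 = (1, 0, 0, 0)ᵀ
v_2 = (0, 1, 0, 0)ᵀ

Let N = A − (3)·I. We want v_2 with N^2 v_2 = 0 but N^1 v_2 ≠ 0; then v_{j-1} := N · v_j for j = 2, …, 2.

Pick v_2 = (0, 1, 0, 0)ᵀ.
Then v_1 = N · v_2 = (1, 0, 0, 0)ᵀ.

Sanity check: (A − (3)·I) v_1 = (0, 0, 0, 0)ᵀ = 0. ✓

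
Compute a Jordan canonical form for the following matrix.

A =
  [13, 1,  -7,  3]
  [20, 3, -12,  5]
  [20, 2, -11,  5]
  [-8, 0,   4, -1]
J_2(1) ⊕ J_2(1)

The characteristic polynomial is
  det(x·I − A) = x^4 - 4*x^3 + 6*x^2 - 4*x + 1 = (x - 1)^4

Eigenvalues and multiplicities (the geometric multiplicity of λ is n − rank(A − λI), which equals the number of Jordan blocks for λ):
  λ = 1: algebraic multiplicity = 4, geometric multiplicity = 2

Determining the block sizes for each eigenvalue:
  λ = 1: with am = 4 and gm = 2, the partition is not yet determined (e.g. several partitions of 4 into 2 parts exist). Let N = A − (1)·I. Computing rank(N^1) = 2, rank(N^2) = 0; the number of blocks of size ≥ j is rank(N^{j−1}) − rank(N^j), giving [2, 2]. So we have 2 block(s) of size 2 → block sizes [2, 2]

Assembling the blocks gives a Jordan form
J =
  [1, 1, 0, 0]
  [0, 1, 0, 0]
  [0, 0, 1, 1]
  [0, 0, 0, 1]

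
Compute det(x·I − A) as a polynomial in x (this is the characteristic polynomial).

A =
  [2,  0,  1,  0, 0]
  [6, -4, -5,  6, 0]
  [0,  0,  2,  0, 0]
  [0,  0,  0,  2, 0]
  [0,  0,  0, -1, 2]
x^5 - 4*x^4 - 8*x^3 + 64*x^2 - 112*x + 64

Expanding det(x·I − A) (e.g. by cofactor expansion or by noting that A is similar to its Jordan form J, which has the same characteristic polynomial as A) gives
  χ_A(x) = x^5 - 4*x^4 - 8*x^3 + 64*x^2 - 112*x + 64
which factors as (x - 2)^4*(x + 4). The eigenvalues (with algebraic multiplicities) are λ = -4 with multiplicity 1, λ = 2 with multiplicity 4.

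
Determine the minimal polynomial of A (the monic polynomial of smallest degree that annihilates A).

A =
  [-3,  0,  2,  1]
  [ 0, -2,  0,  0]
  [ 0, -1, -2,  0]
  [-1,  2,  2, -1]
x^2 + 4*x + 4

The characteristic polynomial is χ_A(x) = (x + 2)^4, so the eigenvalues are known. The minimal polynomial is
  m_A(x) = Π_λ (x − λ)^{k_λ}
where k_λ is the size of the *largest* Jordan block for λ (equivalently, the smallest k with (A − λI)^k v = 0 for every generalised eigenvector v of λ).

  λ = -2: largest Jordan block has size 2, contributing (x + 2)^2

So m_A(x) = (x + 2)^2 = x^2 + 4*x + 4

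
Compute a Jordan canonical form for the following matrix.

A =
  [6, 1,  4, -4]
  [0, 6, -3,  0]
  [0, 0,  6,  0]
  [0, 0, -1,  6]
J_3(6) ⊕ J_1(6)

The characteristic polynomial is
  det(x·I − A) = x^4 - 24*x^3 + 216*x^2 - 864*x + 1296 = (x - 6)^4

Eigenvalues and multiplicities (the geometric multiplicity of λ is n − rank(A − λI), which equals the number of Jordan blocks for λ):
  λ = 6: algebraic multiplicity = 4, geometric multiplicity = 2

Determining the block sizes for each eigenvalue:
  λ = 6: with am = 4 and gm = 2, the partition is not yet determined (e.g. several partitions of 4 into 2 parts exist). Let N = A − (6)·I. Computing rank(N^1) = 2, rank(N^2) = 1, rank(N^3) = 0; the number of blocks of size ≥ j is rank(N^{j−1}) − rank(N^j), giving [2, 1, 1]. So we have 1 block(s) of size 3, 1 block(s) of size 1 → block sizes [3, 1]

Assembling the blocks gives a Jordan form
J =
  [6, 1, 0, 0]
  [0, 6, 1, 0]
  [0, 0, 6, 0]
  [0, 0, 0, 6]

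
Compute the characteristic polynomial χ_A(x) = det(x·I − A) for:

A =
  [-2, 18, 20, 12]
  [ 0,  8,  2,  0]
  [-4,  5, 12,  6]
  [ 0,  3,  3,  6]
x^4 - 24*x^3 + 216*x^2 - 864*x + 1296

Expanding det(x·I − A) (e.g. by cofactor expansion or by noting that A is similar to its Jordan form J, which has the same characteristic polynomial as A) gives
  χ_A(x) = x^4 - 24*x^3 + 216*x^2 - 864*x + 1296
which factors as (x - 6)^4. The eigenvalues (with algebraic multiplicities) are λ = 6 with multiplicity 4.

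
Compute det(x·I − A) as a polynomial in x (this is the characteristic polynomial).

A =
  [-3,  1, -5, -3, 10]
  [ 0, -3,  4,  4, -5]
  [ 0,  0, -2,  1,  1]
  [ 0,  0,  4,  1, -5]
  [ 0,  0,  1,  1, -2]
x^5 + 9*x^4 + 27*x^3 + 27*x^2

Expanding det(x·I − A) (e.g. by cofactor expansion or by noting that A is similar to its Jordan form J, which has the same characteristic polynomial as A) gives
  χ_A(x) = x^5 + 9*x^4 + 27*x^3 + 27*x^2
which factors as x^2*(x + 3)^3. The eigenvalues (with algebraic multiplicities) are λ = -3 with multiplicity 3, λ = 0 with multiplicity 2.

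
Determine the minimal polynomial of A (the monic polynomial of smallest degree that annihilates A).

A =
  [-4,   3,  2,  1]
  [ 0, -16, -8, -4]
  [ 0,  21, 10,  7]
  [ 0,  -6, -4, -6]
x^2 + 8*x + 16

The characteristic polynomial is χ_A(x) = (x + 4)^4, so the eigenvalues are known. The minimal polynomial is
  m_A(x) = Π_λ (x − λ)^{k_λ}
where k_λ is the size of the *largest* Jordan block for λ (equivalently, the smallest k with (A − λI)^k v = 0 for every generalised eigenvector v of λ).

  λ = -4: largest Jordan block has size 2, contributing (x + 4)^2

So m_A(x) = (x + 4)^2 = x^2 + 8*x + 16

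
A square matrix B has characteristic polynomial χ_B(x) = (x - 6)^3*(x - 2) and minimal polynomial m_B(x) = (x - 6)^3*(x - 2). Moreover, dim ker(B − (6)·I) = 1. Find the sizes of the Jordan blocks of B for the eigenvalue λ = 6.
Block sizes for λ = 6: [3]

Step 1 — from the characteristic polynomial, algebraic multiplicity of λ = 6 is 3. From dim ker(B − (6)·I) = 1, there are exactly 1 Jordan blocks for λ = 6.
Step 2 — from the minimal polynomial, the factor (x − 6)^3 tells us the largest block for λ = 6 has size 3.
Step 3 — with total size 3, 1 blocks, and largest block 3, the block sizes (in nonincreasing order) are [3].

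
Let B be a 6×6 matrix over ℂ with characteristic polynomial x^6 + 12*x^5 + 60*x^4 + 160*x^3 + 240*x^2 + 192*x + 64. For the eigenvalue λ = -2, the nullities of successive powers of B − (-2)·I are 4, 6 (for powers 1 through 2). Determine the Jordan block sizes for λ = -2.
Block sizes for λ = -2: [2, 2, 1, 1]

From the dimensions of kernels of powers, the number of Jordan blocks of size at least j is d_j − d_{j−1} where d_j = dim ker(N^j) (with d_0 = 0). Computing the differences gives [4, 2].
The number of blocks of size exactly k is (#blocks of size ≥ k) − (#blocks of size ≥ k + 1), so the partition is: 2 block(s) of size 1, 2 block(s) of size 2.
In nonincreasing order the block sizes are [2, 2, 1, 1].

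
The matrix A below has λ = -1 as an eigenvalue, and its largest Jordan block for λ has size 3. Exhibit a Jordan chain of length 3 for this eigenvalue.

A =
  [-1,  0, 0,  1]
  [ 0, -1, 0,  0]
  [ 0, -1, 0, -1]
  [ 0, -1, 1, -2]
A Jordan chain for λ = -1 of length 3:
v_1 = (-1, 0, 0, 0)ᵀ
v_2 = (0, 0, -1, -1)ᵀ
v_3 = (0, 1, 0, 0)ᵀ

Let N = A − (-1)·I. We want v_3 with N^3 v_3 = 0 but N^2 v_3 ≠ 0; then v_{j-1} := N · v_j for j = 3, …, 2.

Pick v_3 = (0, 1, 0, 0)ᵀ.
Then v_2 = N · v_3 = (0, 0, -1, -1)ᵀ.
Then v_1 = N · v_2 = (-1, 0, 0, 0)ᵀ.

Sanity check: (A − (-1)·I) v_1 = (0, 0, 0, 0)ᵀ = 0. ✓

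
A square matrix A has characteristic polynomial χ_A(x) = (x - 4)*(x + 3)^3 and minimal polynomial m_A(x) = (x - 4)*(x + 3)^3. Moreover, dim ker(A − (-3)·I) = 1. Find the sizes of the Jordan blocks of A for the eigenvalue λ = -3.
Block sizes for λ = -3: [3]

Step 1 — from the characteristic polynomial, algebraic multiplicity of λ = -3 is 3. From dim ker(A − (-3)·I) = 1, there are exactly 1 Jordan blocks for λ = -3.
Step 2 — from the minimal polynomial, the factor (x + 3)^3 tells us the largest block for λ = -3 has size 3.
Step 3 — with total size 3, 1 blocks, and largest block 3, the block sizes (in nonincreasing order) are [3].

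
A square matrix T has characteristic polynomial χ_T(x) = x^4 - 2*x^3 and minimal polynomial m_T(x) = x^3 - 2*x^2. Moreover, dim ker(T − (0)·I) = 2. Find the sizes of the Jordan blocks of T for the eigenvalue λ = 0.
Block sizes for λ = 0: [2, 1]

Step 1 — from the characteristic polynomial, algebraic multiplicity of λ = 0 is 3. From dim ker(T − (0)·I) = 2, there are exactly 2 Jordan blocks for λ = 0.
Step 2 — from the minimal polynomial, the factor (x − 0)^2 tells us the largest block for λ = 0 has size 2.
Step 3 — with total size 3, 2 blocks, and largest block 2, the block sizes (in nonincreasing order) are [2, 1].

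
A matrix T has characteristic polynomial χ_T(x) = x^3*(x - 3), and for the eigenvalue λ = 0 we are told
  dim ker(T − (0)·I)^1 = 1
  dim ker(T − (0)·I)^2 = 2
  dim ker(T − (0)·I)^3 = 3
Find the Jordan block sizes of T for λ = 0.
Block sizes for λ = 0: [3]

From the dimensions of kernels of powers, the number of Jordan blocks of size at least j is d_j − d_{j−1} where d_j = dim ker(N^j) (with d_0 = 0). Computing the differences gives [1, 1, 1].
The number of blocks of size exactly k is (#blocks of size ≥ k) − (#blocks of size ≥ k + 1), so the partition is: 1 block(s) of size 3.
In nonincreasing order the block sizes are [3].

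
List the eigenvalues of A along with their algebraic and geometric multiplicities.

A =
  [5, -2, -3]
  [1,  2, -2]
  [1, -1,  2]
λ = 3: alg = 3, geom = 1

Step 1 — factor the characteristic polynomial to read off the algebraic multiplicities:
  χ_A(x) = (x - 3)^3

Step 2 — compute geometric multiplicities via the rank-nullity identity g(λ) = n − rank(A − λI):
  rank(A − (3)·I) = 2, so dim ker(A − (3)·I) = n − 2 = 1

Summary:
  λ = 3: algebraic multiplicity = 3, geometric multiplicity = 1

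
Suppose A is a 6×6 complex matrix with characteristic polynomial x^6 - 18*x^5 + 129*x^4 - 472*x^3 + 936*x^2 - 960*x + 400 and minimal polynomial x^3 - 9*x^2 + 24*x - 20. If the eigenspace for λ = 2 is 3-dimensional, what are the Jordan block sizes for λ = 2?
Block sizes for λ = 2: [2, 1, 1]

Step 1 — from the characteristic polynomial, algebraic multiplicity of λ = 2 is 4. From dim ker(A − (2)·I) = 3, there are exactly 3 Jordan blocks for λ = 2.
Step 2 — from the minimal polynomial, the factor (x − 2)^2 tells us the largest block for λ = 2 has size 2.
Step 3 — with total size 4, 3 blocks, and largest block 2, the block sizes (in nonincreasing order) are [2, 1, 1].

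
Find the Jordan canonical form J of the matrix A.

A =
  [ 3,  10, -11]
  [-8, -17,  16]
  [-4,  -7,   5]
J_3(-3)

The characteristic polynomial is
  det(x·I − A) = x^3 + 9*x^2 + 27*x + 27 = (x + 3)^3

Eigenvalues and multiplicities (the geometric multiplicity of λ is n − rank(A − λI), which equals the number of Jordan blocks for λ):
  λ = -3: algebraic multiplicity = 3, geometric multiplicity = 1

Determining the block sizes for each eigenvalue:
  λ = -3: one block (gm = 1), so the single block has size am = 3 → block sizes [3]

Assembling the blocks gives a Jordan form
J =
  [-3,  1,  0]
  [ 0, -3,  1]
  [ 0,  0, -3]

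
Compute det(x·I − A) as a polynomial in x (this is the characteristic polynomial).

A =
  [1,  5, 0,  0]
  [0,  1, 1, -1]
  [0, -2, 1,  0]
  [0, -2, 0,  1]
x^4 - 4*x^3 + 6*x^2 - 4*x + 1

Expanding det(x·I − A) (e.g. by cofactor expansion or by noting that A is similar to its Jordan form J, which has the same characteristic polynomial as A) gives
  χ_A(x) = x^4 - 4*x^3 + 6*x^2 - 4*x + 1
which factors as (x - 1)^4. The eigenvalues (with algebraic multiplicities) are λ = 1 with multiplicity 4.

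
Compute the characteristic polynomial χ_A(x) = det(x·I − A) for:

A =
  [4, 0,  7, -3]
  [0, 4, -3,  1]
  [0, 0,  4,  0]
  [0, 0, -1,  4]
x^4 - 16*x^3 + 96*x^2 - 256*x + 256

Expanding det(x·I − A) (e.g. by cofactor expansion or by noting that A is similar to its Jordan form J, which has the same characteristic polynomial as A) gives
  χ_A(x) = x^4 - 16*x^3 + 96*x^2 - 256*x + 256
which factors as (x - 4)^4. The eigenvalues (with algebraic multiplicities) are λ = 4 with multiplicity 4.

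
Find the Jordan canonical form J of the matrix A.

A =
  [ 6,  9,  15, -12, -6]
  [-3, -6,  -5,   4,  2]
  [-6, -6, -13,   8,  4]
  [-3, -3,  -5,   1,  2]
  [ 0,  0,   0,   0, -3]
J_2(-3) ⊕ J_1(-3) ⊕ J_1(-3) ⊕ J_1(-3)

The characteristic polynomial is
  det(x·I − A) = x^5 + 15*x^4 + 90*x^3 + 270*x^2 + 405*x + 243 = (x + 3)^5

Eigenvalues and multiplicities (the geometric multiplicity of λ is n − rank(A − λI), which equals the number of Jordan blocks for λ):
  λ = -3: algebraic multiplicity = 5, geometric multiplicity = 4

Determining the block sizes for each eigenvalue:
  λ = -3: 4 blocks summing to 5 forces exactly one block of size 2 and the rest size 1 → block sizes [2, 1, 1, 1]

Assembling the blocks gives a Jordan form
J =
  [-3,  1,  0,  0,  0]
  [ 0, -3,  0,  0,  0]
  [ 0,  0, -3,  0,  0]
  [ 0,  0,  0, -3,  0]
  [ 0,  0,  0,  0, -3]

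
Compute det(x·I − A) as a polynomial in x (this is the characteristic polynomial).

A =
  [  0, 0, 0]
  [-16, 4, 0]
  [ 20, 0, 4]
x^3 - 8*x^2 + 16*x

Expanding det(x·I − A) (e.g. by cofactor expansion or by noting that A is similar to its Jordan form J, which has the same characteristic polynomial as A) gives
  χ_A(x) = x^3 - 8*x^2 + 16*x
which factors as x*(x - 4)^2. The eigenvalues (with algebraic multiplicities) are λ = 0 with multiplicity 1, λ = 4 with multiplicity 2.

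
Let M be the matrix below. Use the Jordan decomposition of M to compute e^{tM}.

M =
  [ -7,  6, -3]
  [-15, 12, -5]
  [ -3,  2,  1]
e^{tM} =
  [-9*t*exp(2*t) + exp(2*t), 6*t*exp(2*t), -3*t*exp(2*t)]
  [-15*t*exp(2*t), 10*t*exp(2*t) + exp(2*t), -5*t*exp(2*t)]
  [-3*t*exp(2*t), 2*t*exp(2*t), -t*exp(2*t) + exp(2*t)]

Strategy: write M = P · J · P⁻¹ where J is a Jordan canonical form, so e^{tM} = P · e^{tJ} · P⁻¹, and e^{tJ} can be computed block-by-block.

M has Jordan form
J =
  [2, 1, 0]
  [0, 2, 0]
  [0, 0, 2]
(up to reordering of blocks).

Per-block formulas:
  For a 2×2 Jordan block J_2(2): exp(t · J_2(2)) = e^(2t)·(I + t·N), where N is the 2×2 nilpotent shift.
  For a 1×1 block at λ = 2: exp(t · [2]) = [e^(2t)].

After assembling e^{tJ} and conjugating by P, we get:

e^{tM} =
  [-9*t*exp(2*t) + exp(2*t), 6*t*exp(2*t), -3*t*exp(2*t)]
  [-15*t*exp(2*t), 10*t*exp(2*t) + exp(2*t), -5*t*exp(2*t)]
  [-3*t*exp(2*t), 2*t*exp(2*t), -t*exp(2*t) + exp(2*t)]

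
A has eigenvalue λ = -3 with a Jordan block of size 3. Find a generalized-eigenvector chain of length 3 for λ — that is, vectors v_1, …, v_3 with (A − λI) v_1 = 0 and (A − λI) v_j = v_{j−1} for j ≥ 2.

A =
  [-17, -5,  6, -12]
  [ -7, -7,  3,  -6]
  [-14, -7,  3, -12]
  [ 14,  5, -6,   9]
A Jordan chain for λ = -3 of length 3:
v_1 = (-21, 0, -7, 21)ᵀ
v_2 = (-14, -7, -14, 14)ᵀ
v_3 = (1, 0, 0, 0)ᵀ

Let N = A − (-3)·I. We want v_3 with N^3 v_3 = 0 but N^2 v_3 ≠ 0; then v_{j-1} := N · v_j for j = 3, …, 2.

Pick v_3 = (1, 0, 0, 0)ᵀ.
Then v_2 = N · v_3 = (-14, -7, -14, 14)ᵀ.
Then v_1 = N · v_2 = (-21, 0, -7, 21)ᵀ.

Sanity check: (A − (-3)·I) v_1 = (0, 0, 0, 0)ᵀ = 0. ✓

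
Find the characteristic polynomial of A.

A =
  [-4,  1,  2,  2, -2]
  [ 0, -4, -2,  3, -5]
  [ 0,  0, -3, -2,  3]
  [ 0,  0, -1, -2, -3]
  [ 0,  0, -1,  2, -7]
x^5 + 20*x^4 + 160*x^3 + 640*x^2 + 1280*x + 1024

Expanding det(x·I − A) (e.g. by cofactor expansion or by noting that A is similar to its Jordan form J, which has the same characteristic polynomial as A) gives
  χ_A(x) = x^5 + 20*x^4 + 160*x^3 + 640*x^2 + 1280*x + 1024
which factors as (x + 4)^5. The eigenvalues (with algebraic multiplicities) are λ = -4 with multiplicity 5.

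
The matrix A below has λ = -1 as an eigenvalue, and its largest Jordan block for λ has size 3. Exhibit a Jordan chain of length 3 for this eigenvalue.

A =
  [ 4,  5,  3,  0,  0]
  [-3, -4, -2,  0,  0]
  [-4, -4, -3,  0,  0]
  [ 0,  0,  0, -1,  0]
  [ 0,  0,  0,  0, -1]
A Jordan chain for λ = -1 of length 3:
v_1 = (-2, 2, 0, 0, 0)ᵀ
v_2 = (5, -3, -4, 0, 0)ᵀ
v_3 = (1, 0, 0, 0, 0)ᵀ

Let N = A − (-1)·I. We want v_3 with N^3 v_3 = 0 but N^2 v_3 ≠ 0; then v_{j-1} := N · v_j for j = 3, …, 2.

Pick v_3 = (1, 0, 0, 0, 0)ᵀ.
Then v_2 = N · v_3 = (5, -3, -4, 0, 0)ᵀ.
Then v_1 = N · v_2 = (-2, 2, 0, 0, 0)ᵀ.

Sanity check: (A − (-1)·I) v_1 = (0, 0, 0, 0, 0)ᵀ = 0. ✓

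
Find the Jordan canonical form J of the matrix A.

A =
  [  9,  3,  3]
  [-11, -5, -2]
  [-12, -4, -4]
J_3(0)

The characteristic polynomial is
  det(x·I − A) = x^3

Eigenvalues and multiplicities (the geometric multiplicity of λ is n − rank(A − λI), which equals the number of Jordan blocks for λ):
  λ = 0: algebraic multiplicity = 3, geometric multiplicity = 1

Determining the block sizes for each eigenvalue:
  λ = 0: one block (gm = 1), so the single block has size am = 3 → block sizes [3]

Assembling the blocks gives a Jordan form
J =
  [0, 1, 0]
  [0, 0, 1]
  [0, 0, 0]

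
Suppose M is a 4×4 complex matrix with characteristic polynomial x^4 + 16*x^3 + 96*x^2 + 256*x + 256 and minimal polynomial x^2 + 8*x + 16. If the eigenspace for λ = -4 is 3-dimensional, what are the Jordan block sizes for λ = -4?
Block sizes for λ = -4: [2, 1, 1]

Step 1 — from the characteristic polynomial, algebraic multiplicity of λ = -4 is 4. From dim ker(M − (-4)·I) = 3, there are exactly 3 Jordan blocks for λ = -4.
Step 2 — from the minimal polynomial, the factor (x + 4)^2 tells us the largest block for λ = -4 has size 2.
Step 3 — with total size 4, 3 blocks, and largest block 2, the block sizes (in nonincreasing order) are [2, 1, 1].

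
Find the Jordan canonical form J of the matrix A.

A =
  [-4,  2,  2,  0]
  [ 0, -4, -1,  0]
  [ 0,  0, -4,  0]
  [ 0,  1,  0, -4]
J_3(-4) ⊕ J_1(-4)

The characteristic polynomial is
  det(x·I − A) = x^4 + 16*x^3 + 96*x^2 + 256*x + 256 = (x + 4)^4

Eigenvalues and multiplicities (the geometric multiplicity of λ is n − rank(A − λI), which equals the number of Jordan blocks for λ):
  λ = -4: algebraic multiplicity = 4, geometric multiplicity = 2

Determining the block sizes for each eigenvalue:
  λ = -4: with am = 4 and gm = 2, the partition is not yet determined (e.g. several partitions of 4 into 2 parts exist). Let N = A − (-4)·I. Computing rank(N^1) = 2, rank(N^2) = 1, rank(N^3) = 0; the number of blocks of size ≥ j is rank(N^{j−1}) − rank(N^j), giving [2, 1, 1]. So we have 1 block(s) of size 3, 1 block(s) of size 1 → block sizes [3, 1]

Assembling the blocks gives a Jordan form
J =
  [-4,  1,  0,  0]
  [ 0, -4,  1,  0]
  [ 0,  0, -4,  0]
  [ 0,  0,  0, -4]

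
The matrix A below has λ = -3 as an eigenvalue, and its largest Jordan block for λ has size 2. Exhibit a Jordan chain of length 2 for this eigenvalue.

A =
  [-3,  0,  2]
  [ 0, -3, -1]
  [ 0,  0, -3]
A Jordan chain for λ = -3 of length 2:
v_1 = (2, -1, 0)ᵀ
v_2 = (0, 0, 1)ᵀ

Let N = A − (-3)·I. We want v_2 with N^2 v_2 = 0 but N^1 v_2 ≠ 0; then v_{j-1} := N · v_j for j = 2, …, 2.

Pick v_2 = (0, 0, 1)ᵀ.
Then v_1 = N · v_2 = (2, -1, 0)ᵀ.

Sanity check: (A − (-3)·I) v_1 = (0, 0, 0)ᵀ = 0. ✓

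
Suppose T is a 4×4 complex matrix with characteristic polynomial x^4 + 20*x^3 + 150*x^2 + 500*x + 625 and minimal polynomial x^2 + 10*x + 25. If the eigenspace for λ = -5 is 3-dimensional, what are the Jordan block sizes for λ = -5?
Block sizes for λ = -5: [2, 1, 1]

Step 1 — from the characteristic polynomial, algebraic multiplicity of λ = -5 is 4. From dim ker(T − (-5)·I) = 3, there are exactly 3 Jordan blocks for λ = -5.
Step 2 — from the minimal polynomial, the factor (x + 5)^2 tells us the largest block for λ = -5 has size 2.
Step 3 — with total size 4, 3 blocks, and largest block 2, the block sizes (in nonincreasing order) are [2, 1, 1].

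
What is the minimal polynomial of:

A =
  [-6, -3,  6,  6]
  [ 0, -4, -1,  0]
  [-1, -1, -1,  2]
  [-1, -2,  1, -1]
x^3 + 9*x^2 + 27*x + 27

The characteristic polynomial is χ_A(x) = (x + 3)^4, so the eigenvalues are known. The minimal polynomial is
  m_A(x) = Π_λ (x − λ)^{k_λ}
where k_λ is the size of the *largest* Jordan block for λ (equivalently, the smallest k with (A − λI)^k v = 0 for every generalised eigenvector v of λ).

  λ = -3: largest Jordan block has size 3, contributing (x + 3)^3

So m_A(x) = (x + 3)^3 = x^3 + 9*x^2 + 27*x + 27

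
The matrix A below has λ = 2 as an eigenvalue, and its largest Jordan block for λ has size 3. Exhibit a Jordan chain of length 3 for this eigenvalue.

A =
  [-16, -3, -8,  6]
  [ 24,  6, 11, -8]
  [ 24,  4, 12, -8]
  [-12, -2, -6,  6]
A Jordan chain for λ = 2 of length 3:
v_1 = (-12, 24, 0, -24)ᵀ
v_2 = (-18, 24, 24, -12)ᵀ
v_3 = (1, 0, 0, 0)ᵀ

Let N = A − (2)·I. We want v_3 with N^3 v_3 = 0 but N^2 v_3 ≠ 0; then v_{j-1} := N · v_j for j = 3, …, 2.

Pick v_3 = (1, 0, 0, 0)ᵀ.
Then v_2 = N · v_3 = (-18, 24, 24, -12)ᵀ.
Then v_1 = N · v_2 = (-12, 24, 0, -24)ᵀ.

Sanity check: (A − (2)·I) v_1 = (0, 0, 0, 0)ᵀ = 0. ✓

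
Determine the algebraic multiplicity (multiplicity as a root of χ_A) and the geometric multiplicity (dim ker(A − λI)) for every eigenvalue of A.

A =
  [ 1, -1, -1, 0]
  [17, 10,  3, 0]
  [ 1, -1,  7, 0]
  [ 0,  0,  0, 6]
λ = 6: alg = 4, geom = 2

Step 1 — factor the characteristic polynomial to read off the algebraic multiplicities:
  χ_A(x) = (x - 6)^4

Step 2 — compute geometric multiplicities via the rank-nullity identity g(λ) = n − rank(A − λI):
  rank(A − (6)·I) = 2, so dim ker(A − (6)·I) = n − 2 = 2

Summary:
  λ = 6: algebraic multiplicity = 4, geometric multiplicity = 2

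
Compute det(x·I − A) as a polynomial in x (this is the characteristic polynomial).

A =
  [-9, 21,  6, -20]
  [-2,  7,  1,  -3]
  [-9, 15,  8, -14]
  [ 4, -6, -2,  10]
x^4 - 16*x^3 + 96*x^2 - 256*x + 256

Expanding det(x·I − A) (e.g. by cofactor expansion or by noting that A is similar to its Jordan form J, which has the same characteristic polynomial as A) gives
  χ_A(x) = x^4 - 16*x^3 + 96*x^2 - 256*x + 256
which factors as (x - 4)^4. The eigenvalues (with algebraic multiplicities) are λ = 4 with multiplicity 4.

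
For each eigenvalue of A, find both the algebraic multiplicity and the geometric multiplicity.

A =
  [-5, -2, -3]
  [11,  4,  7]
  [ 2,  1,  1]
λ = 0: alg = 3, geom = 1

Step 1 — factor the characteristic polynomial to read off the algebraic multiplicities:
  χ_A(x) = x^3

Step 2 — compute geometric multiplicities via the rank-nullity identity g(λ) = n − rank(A − λI):
  rank(A − (0)·I) = 2, so dim ker(A − (0)·I) = n − 2 = 1

Summary:
  λ = 0: algebraic multiplicity = 3, geometric multiplicity = 1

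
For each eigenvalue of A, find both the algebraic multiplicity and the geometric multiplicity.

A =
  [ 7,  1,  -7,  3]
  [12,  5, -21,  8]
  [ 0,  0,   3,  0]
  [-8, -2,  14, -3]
λ = 3: alg = 4, geom = 2

Step 1 — factor the characteristic polynomial to read off the algebraic multiplicities:
  χ_A(x) = (x - 3)^4

Step 2 — compute geometric multiplicities via the rank-nullity identity g(λ) = n − rank(A − λI):
  rank(A − (3)·I) = 2, so dim ker(A − (3)·I) = n − 2 = 2

Summary:
  λ = 3: algebraic multiplicity = 4, geometric multiplicity = 2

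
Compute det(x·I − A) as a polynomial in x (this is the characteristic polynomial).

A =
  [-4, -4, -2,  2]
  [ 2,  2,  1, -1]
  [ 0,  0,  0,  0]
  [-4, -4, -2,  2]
x^4

Expanding det(x·I − A) (e.g. by cofactor expansion or by noting that A is similar to its Jordan form J, which has the same characteristic polynomial as A) gives
  χ_A(x) = x^4
which factors as x^4. The eigenvalues (with algebraic multiplicities) are λ = 0 with multiplicity 4.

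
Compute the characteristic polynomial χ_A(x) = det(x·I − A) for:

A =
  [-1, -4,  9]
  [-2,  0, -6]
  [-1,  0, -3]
x^3 + 4*x^2 + 4*x

Expanding det(x·I − A) (e.g. by cofactor expansion or by noting that A is similar to its Jordan form J, which has the same characteristic polynomial as A) gives
  χ_A(x) = x^3 + 4*x^2 + 4*x
which factors as x*(x + 2)^2. The eigenvalues (with algebraic multiplicities) are λ = -2 with multiplicity 2, λ = 0 with multiplicity 1.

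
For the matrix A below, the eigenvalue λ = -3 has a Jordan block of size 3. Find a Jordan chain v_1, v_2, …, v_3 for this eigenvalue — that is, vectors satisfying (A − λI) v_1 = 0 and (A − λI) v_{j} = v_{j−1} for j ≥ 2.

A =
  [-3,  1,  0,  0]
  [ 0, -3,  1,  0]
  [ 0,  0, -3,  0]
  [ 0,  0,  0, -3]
A Jordan chain for λ = -3 of length 3:
v_1 = (1, 0, 0, 0)ᵀ
v_2 = (0, 1, 0, 0)ᵀ
v_3 = (0, 0, 1, 0)ᵀ

Let N = A − (-3)·I. We want v_3 with N^3 v_3 = 0 but N^2 v_3 ≠ 0; then v_{j-1} := N · v_j for j = 3, …, 2.

Pick v_3 = (0, 0, 1, 0)ᵀ.
Then v_2 = N · v_3 = (0, 1, 0, 0)ᵀ.
Then v_1 = N · v_2 = (1, 0, 0, 0)ᵀ.

Sanity check: (A − (-3)·I) v_1 = (0, 0, 0, 0)ᵀ = 0. ✓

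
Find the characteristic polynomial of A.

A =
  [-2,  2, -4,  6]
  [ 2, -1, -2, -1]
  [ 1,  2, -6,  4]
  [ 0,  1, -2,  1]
x^4 + 8*x^3 + 24*x^2 + 32*x + 16

Expanding det(x·I − A) (e.g. by cofactor expansion or by noting that A is similar to its Jordan form J, which has the same characteristic polynomial as A) gives
  χ_A(x) = x^4 + 8*x^3 + 24*x^2 + 32*x + 16
which factors as (x + 2)^4. The eigenvalues (with algebraic multiplicities) are λ = -2 with multiplicity 4.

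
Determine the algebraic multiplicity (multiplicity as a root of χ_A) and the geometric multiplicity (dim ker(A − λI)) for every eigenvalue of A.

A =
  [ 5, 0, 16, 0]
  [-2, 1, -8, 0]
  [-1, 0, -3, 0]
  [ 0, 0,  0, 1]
λ = 1: alg = 4, geom = 3

Step 1 — factor the characteristic polynomial to read off the algebraic multiplicities:
  χ_A(x) = (x - 1)^4

Step 2 — compute geometric multiplicities via the rank-nullity identity g(λ) = n − rank(A − λI):
  rank(A − (1)·I) = 1, so dim ker(A − (1)·I) = n − 1 = 3

Summary:
  λ = 1: algebraic multiplicity = 4, geometric multiplicity = 3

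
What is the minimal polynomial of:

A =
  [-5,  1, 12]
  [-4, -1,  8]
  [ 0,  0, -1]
x^3 + 7*x^2 + 15*x + 9

The characteristic polynomial is χ_A(x) = (x + 1)*(x + 3)^2, so the eigenvalues are known. The minimal polynomial is
  m_A(x) = Π_λ (x − λ)^{k_λ}
where k_λ is the size of the *largest* Jordan block for λ (equivalently, the smallest k with (A − λI)^k v = 0 for every generalised eigenvector v of λ).

  λ = -3: largest Jordan block has size 2, contributing (x + 3)^2
  λ = -1: largest Jordan block has size 1, contributing (x + 1)

So m_A(x) = (x + 1)*(x + 3)^2 = x^3 + 7*x^2 + 15*x + 9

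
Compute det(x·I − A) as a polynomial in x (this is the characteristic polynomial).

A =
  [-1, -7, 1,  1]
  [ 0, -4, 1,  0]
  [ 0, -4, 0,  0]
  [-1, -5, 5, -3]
x^4 + 8*x^3 + 24*x^2 + 32*x + 16

Expanding det(x·I − A) (e.g. by cofactor expansion or by noting that A is similar to its Jordan form J, which has the same characteristic polynomial as A) gives
  χ_A(x) = x^4 + 8*x^3 + 24*x^2 + 32*x + 16
which factors as (x + 2)^4. The eigenvalues (with algebraic multiplicities) are λ = -2 with multiplicity 4.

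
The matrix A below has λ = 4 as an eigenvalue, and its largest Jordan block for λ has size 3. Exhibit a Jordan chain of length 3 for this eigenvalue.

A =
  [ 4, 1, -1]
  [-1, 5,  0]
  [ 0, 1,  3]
A Jordan chain for λ = 4 of length 3:
v_1 = (-1, -1, -1)ᵀ
v_2 = (0, -1, 0)ᵀ
v_3 = (1, 0, 0)ᵀ

Let N = A − (4)·I. We want v_3 with N^3 v_3 = 0 but N^2 v_3 ≠ 0; then v_{j-1} := N · v_j for j = 3, …, 2.

Pick v_3 = (1, 0, 0)ᵀ.
Then v_2 = N · v_3 = (0, -1, 0)ᵀ.
Then v_1 = N · v_2 = (-1, -1, -1)ᵀ.

Sanity check: (A − (4)·I) v_1 = (0, 0, 0)ᵀ = 0. ✓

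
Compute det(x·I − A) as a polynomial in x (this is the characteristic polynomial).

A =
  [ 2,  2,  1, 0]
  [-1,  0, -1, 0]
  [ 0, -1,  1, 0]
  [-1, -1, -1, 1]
x^4 - 4*x^3 + 6*x^2 - 4*x + 1

Expanding det(x·I − A) (e.g. by cofactor expansion or by noting that A is similar to its Jordan form J, which has the same characteristic polynomial as A) gives
  χ_A(x) = x^4 - 4*x^3 + 6*x^2 - 4*x + 1
which factors as (x - 1)^4. The eigenvalues (with algebraic multiplicities) are λ = 1 with multiplicity 4.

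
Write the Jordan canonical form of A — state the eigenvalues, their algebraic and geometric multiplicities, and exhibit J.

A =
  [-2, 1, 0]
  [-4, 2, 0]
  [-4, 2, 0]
J_2(0) ⊕ J_1(0)

The characteristic polynomial is
  det(x·I − A) = x^3

Eigenvalues and multiplicities (the geometric multiplicity of λ is n − rank(A − λI), which equals the number of Jordan blocks for λ):
  λ = 0: algebraic multiplicity = 3, geometric multiplicity = 2

Determining the block sizes for each eigenvalue:
  λ = 0: 2 blocks summing to 3 forces exactly one block of size 2 and the rest size 1 → block sizes [2, 1]

Assembling the blocks gives a Jordan form
J =
  [0, 1, 0]
  [0, 0, 0]
  [0, 0, 0]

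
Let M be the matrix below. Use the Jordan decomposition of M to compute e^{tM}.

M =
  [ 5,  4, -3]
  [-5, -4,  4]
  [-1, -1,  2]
e^{tM} =
  [-t^2*exp(t)/2 + 4*t*exp(t) + exp(t), -t^2*exp(t)/2 + 4*t*exp(t), t^2*exp(t)/2 - 3*t*exp(t)]
  [t^2*exp(t)/2 - 5*t*exp(t), t^2*exp(t)/2 - 5*t*exp(t) + exp(t), -t^2*exp(t)/2 + 4*t*exp(t)]
  [-t*exp(t), -t*exp(t), t*exp(t) + exp(t)]

Strategy: write M = P · J · P⁻¹ where J is a Jordan canonical form, so e^{tM} = P · e^{tJ} · P⁻¹, and e^{tJ} can be computed block-by-block.

M has Jordan form
J =
  [1, 1, 0]
  [0, 1, 1]
  [0, 0, 1]
(up to reordering of blocks).

Per-block formulas:
  For a 3×3 Jordan block J_3(1): exp(t · J_3(1)) = e^(1t)·(I + t·N + (t^2/2)·N^2), where N is the 3×3 nilpotent shift.

After assembling e^{tJ} and conjugating by P, we get:

e^{tM} =
  [-t^2*exp(t)/2 + 4*t*exp(t) + exp(t), -t^2*exp(t)/2 + 4*t*exp(t), t^2*exp(t)/2 - 3*t*exp(t)]
  [t^2*exp(t)/2 - 5*t*exp(t), t^2*exp(t)/2 - 5*t*exp(t) + exp(t), -t^2*exp(t)/2 + 4*t*exp(t)]
  [-t*exp(t), -t*exp(t), t*exp(t) + exp(t)]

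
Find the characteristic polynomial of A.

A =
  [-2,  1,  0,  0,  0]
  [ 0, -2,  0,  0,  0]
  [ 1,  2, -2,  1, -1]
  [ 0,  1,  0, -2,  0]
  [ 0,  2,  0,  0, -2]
x^5 + 10*x^4 + 40*x^3 + 80*x^2 + 80*x + 32

Expanding det(x·I − A) (e.g. by cofactor expansion or by noting that A is similar to its Jordan form J, which has the same characteristic polynomial as A) gives
  χ_A(x) = x^5 + 10*x^4 + 40*x^3 + 80*x^2 + 80*x + 32
which factors as (x + 2)^5. The eigenvalues (with algebraic multiplicities) are λ = -2 with multiplicity 5.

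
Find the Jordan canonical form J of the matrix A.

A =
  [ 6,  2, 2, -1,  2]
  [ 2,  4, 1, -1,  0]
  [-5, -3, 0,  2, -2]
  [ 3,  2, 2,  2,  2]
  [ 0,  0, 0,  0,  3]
J_2(3) ⊕ J_2(3) ⊕ J_1(3)

The characteristic polynomial is
  det(x·I − A) = x^5 - 15*x^4 + 90*x^3 - 270*x^2 + 405*x - 243 = (x - 3)^5

Eigenvalues and multiplicities (the geometric multiplicity of λ is n − rank(A − λI), which equals the number of Jordan blocks for λ):
  λ = 3: algebraic multiplicity = 5, geometric multiplicity = 3

Determining the block sizes for each eigenvalue:
  λ = 3: with am = 5 and gm = 3, the partition is not yet determined (e.g. several partitions of 5 into 3 parts exist). Let N = A − (3)·I. Computing rank(N^1) = 2, rank(N^2) = 0; the number of blocks of size ≥ j is rank(N^{j−1}) − rank(N^j), giving [3, 2]. So we have 2 block(s) of size 2, 1 block(s) of size 1 → block sizes [2, 2, 1]

Assembling the blocks gives a Jordan form
J =
  [3, 1, 0, 0, 0]
  [0, 3, 0, 0, 0]
  [0, 0, 3, 1, 0]
  [0, 0, 0, 3, 0]
  [0, 0, 0, 0, 3]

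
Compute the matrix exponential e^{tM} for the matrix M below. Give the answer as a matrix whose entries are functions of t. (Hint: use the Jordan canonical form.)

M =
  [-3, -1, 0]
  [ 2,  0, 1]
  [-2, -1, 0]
e^{tM} =
  [t^2*exp(-t) - 2*t*exp(-t) + exp(-t), t^2*exp(-t)/2 - t*exp(-t), -t^2*exp(-t)/2]
  [-2*t^2*exp(-t) + 2*t*exp(-t), -t^2*exp(-t) + t*exp(-t) + exp(-t), t^2*exp(-t) + t*exp(-t)]
  [-2*t*exp(-t), -t*exp(-t), t*exp(-t) + exp(-t)]

Strategy: write M = P · J · P⁻¹ where J is a Jordan canonical form, so e^{tM} = P · e^{tJ} · P⁻¹, and e^{tJ} can be computed block-by-block.

M has Jordan form
J =
  [-1,  1,  0]
  [ 0, -1,  1]
  [ 0,  0, -1]
(up to reordering of blocks).

Per-block formulas:
  For a 3×3 Jordan block J_3(-1): exp(t · J_3(-1)) = e^(-1t)·(I + t·N + (t^2/2)·N^2), where N is the 3×3 nilpotent shift.

After assembling e^{tJ} and conjugating by P, we get:

e^{tM} =
  [t^2*exp(-t) - 2*t*exp(-t) + exp(-t), t^2*exp(-t)/2 - t*exp(-t), -t^2*exp(-t)/2]
  [-2*t^2*exp(-t) + 2*t*exp(-t), -t^2*exp(-t) + t*exp(-t) + exp(-t), t^2*exp(-t) + t*exp(-t)]
  [-2*t*exp(-t), -t*exp(-t), t*exp(-t) + exp(-t)]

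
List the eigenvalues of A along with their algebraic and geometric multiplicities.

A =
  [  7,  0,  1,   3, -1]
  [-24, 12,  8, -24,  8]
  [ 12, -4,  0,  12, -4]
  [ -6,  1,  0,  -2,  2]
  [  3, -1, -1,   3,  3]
λ = 4: alg = 5, geom = 3

Step 1 — factor the characteristic polynomial to read off the algebraic multiplicities:
  χ_A(x) = (x - 4)^5

Step 2 — compute geometric multiplicities via the rank-nullity identity g(λ) = n − rank(A − λI):
  rank(A − (4)·I) = 2, so dim ker(A − (4)·I) = n − 2 = 3

Summary:
  λ = 4: algebraic multiplicity = 5, geometric multiplicity = 3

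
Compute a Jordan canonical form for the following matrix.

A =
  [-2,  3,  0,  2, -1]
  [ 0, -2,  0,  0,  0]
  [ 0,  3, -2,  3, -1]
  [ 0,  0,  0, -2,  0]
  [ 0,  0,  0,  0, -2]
J_2(-2) ⊕ J_2(-2) ⊕ J_1(-2)

The characteristic polynomial is
  det(x·I − A) = x^5 + 10*x^4 + 40*x^3 + 80*x^2 + 80*x + 32 = (x + 2)^5

Eigenvalues and multiplicities (the geometric multiplicity of λ is n − rank(A − λI), which equals the number of Jordan blocks for λ):
  λ = -2: algebraic multiplicity = 5, geometric multiplicity = 3

Determining the block sizes for each eigenvalue:
  λ = -2: with am = 5 and gm = 3, the partition is not yet determined (e.g. several partitions of 5 into 3 parts exist). Let N = A − (-2)·I. Computing rank(N^1) = 2, rank(N^2) = 0; the number of blocks of size ≥ j is rank(N^{j−1}) − rank(N^j), giving [3, 2]. So we have 2 block(s) of size 2, 1 block(s) of size 1 → block sizes [2, 2, 1]

Assembling the blocks gives a Jordan form
J =
  [-2,  1,  0,  0,  0]
  [ 0, -2,  0,  0,  0]
  [ 0,  0, -2,  1,  0]
  [ 0,  0,  0, -2,  0]
  [ 0,  0,  0,  0, -2]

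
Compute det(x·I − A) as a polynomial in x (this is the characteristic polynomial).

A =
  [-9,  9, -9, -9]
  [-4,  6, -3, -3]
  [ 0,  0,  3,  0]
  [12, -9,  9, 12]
x^4 - 12*x^3 + 54*x^2 - 108*x + 81

Expanding det(x·I − A) (e.g. by cofactor expansion or by noting that A is similar to its Jordan form J, which has the same characteristic polynomial as A) gives
  χ_A(x) = x^4 - 12*x^3 + 54*x^2 - 108*x + 81
which factors as (x - 3)^4. The eigenvalues (with algebraic multiplicities) are λ = 3 with multiplicity 4.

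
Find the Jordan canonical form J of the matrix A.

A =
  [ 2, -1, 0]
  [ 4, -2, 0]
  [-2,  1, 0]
J_2(0) ⊕ J_1(0)

The characteristic polynomial is
  det(x·I − A) = x^3

Eigenvalues and multiplicities (the geometric multiplicity of λ is n − rank(A − λI), which equals the number of Jordan blocks for λ):
  λ = 0: algebraic multiplicity = 3, geometric multiplicity = 2

Determining the block sizes for each eigenvalue:
  λ = 0: 2 blocks summing to 3 forces exactly one block of size 2 and the rest size 1 → block sizes [2, 1]

Assembling the blocks gives a Jordan form
J =
  [0, 1, 0]
  [0, 0, 0]
  [0, 0, 0]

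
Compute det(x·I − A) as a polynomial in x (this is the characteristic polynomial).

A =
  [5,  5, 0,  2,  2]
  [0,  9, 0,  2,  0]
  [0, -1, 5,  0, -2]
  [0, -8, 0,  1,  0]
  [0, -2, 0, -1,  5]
x^5 - 25*x^4 + 250*x^3 - 1250*x^2 + 3125*x - 3125

Expanding det(x·I − A) (e.g. by cofactor expansion or by noting that A is similar to its Jordan form J, which has the same characteristic polynomial as A) gives
  χ_A(x) = x^5 - 25*x^4 + 250*x^3 - 1250*x^2 + 3125*x - 3125
which factors as (x - 5)^5. The eigenvalues (with algebraic multiplicities) are λ = 5 with multiplicity 5.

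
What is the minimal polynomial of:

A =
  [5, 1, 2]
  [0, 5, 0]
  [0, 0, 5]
x^2 - 10*x + 25

The characteristic polynomial is χ_A(x) = (x - 5)^3, so the eigenvalues are known. The minimal polynomial is
  m_A(x) = Π_λ (x − λ)^{k_λ}
where k_λ is the size of the *largest* Jordan block for λ (equivalently, the smallest k with (A − λI)^k v = 0 for every generalised eigenvector v of λ).

  λ = 5: largest Jordan block has size 2, contributing (x − 5)^2

So m_A(x) = (x - 5)^2 = x^2 - 10*x + 25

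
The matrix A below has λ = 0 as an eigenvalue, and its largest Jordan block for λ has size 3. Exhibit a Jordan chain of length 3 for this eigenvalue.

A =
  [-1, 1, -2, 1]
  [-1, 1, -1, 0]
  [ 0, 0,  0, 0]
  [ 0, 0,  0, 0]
A Jordan chain for λ = 0 of length 3:
v_1 = (1, 1, 0, 0)ᵀ
v_2 = (-2, -1, 0, 0)ᵀ
v_3 = (0, 0, 1, 0)ᵀ

Let N = A − (0)·I. We want v_3 with N^3 v_3 = 0 but N^2 v_3 ≠ 0; then v_{j-1} := N · v_j for j = 3, …, 2.

Pick v_3 = (0, 0, 1, 0)ᵀ.
Then v_2 = N · v_3 = (-2, -1, 0, 0)ᵀ.
Then v_1 = N · v_2 = (1, 1, 0, 0)ᵀ.

Sanity check: (A − (0)·I) v_1 = (0, 0, 0, 0)ᵀ = 0. ✓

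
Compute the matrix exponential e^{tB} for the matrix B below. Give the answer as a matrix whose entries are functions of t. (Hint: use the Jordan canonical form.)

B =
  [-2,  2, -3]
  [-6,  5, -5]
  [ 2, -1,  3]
e^{tB} =
  [-t^2*exp(2*t) - 4*t*exp(2*t) + exp(2*t), t^2*exp(2*t)/2 + 2*t*exp(2*t), -t^2*exp(2*t)/2 - 3*t*exp(2*t)]
  [-2*t^2*exp(2*t) - 6*t*exp(2*t), t^2*exp(2*t) + 3*t*exp(2*t) + exp(2*t), -t^2*exp(2*t) - 5*t*exp(2*t)]
  [2*t*exp(2*t), -t*exp(2*t), t*exp(2*t) + exp(2*t)]

Strategy: write B = P · J · P⁻¹ where J is a Jordan canonical form, so e^{tB} = P · e^{tJ} · P⁻¹, and e^{tJ} can be computed block-by-block.

B has Jordan form
J =
  [2, 1, 0]
  [0, 2, 1]
  [0, 0, 2]
(up to reordering of blocks).

Per-block formulas:
  For a 3×3 Jordan block J_3(2): exp(t · J_3(2)) = e^(2t)·(I + t·N + (t^2/2)·N^2), where N is the 3×3 nilpotent shift.

After assembling e^{tJ} and conjugating by P, we get:

e^{tB} =
  [-t^2*exp(2*t) - 4*t*exp(2*t) + exp(2*t), t^2*exp(2*t)/2 + 2*t*exp(2*t), -t^2*exp(2*t)/2 - 3*t*exp(2*t)]
  [-2*t^2*exp(2*t) - 6*t*exp(2*t), t^2*exp(2*t) + 3*t*exp(2*t) + exp(2*t), -t^2*exp(2*t) - 5*t*exp(2*t)]
  [2*t*exp(2*t), -t*exp(2*t), t*exp(2*t) + exp(2*t)]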